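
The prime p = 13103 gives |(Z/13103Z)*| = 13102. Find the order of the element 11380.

13102

The order of 11380 must divide p − 1 = 13102 = 2 · 6551.
Divisors: 1, 2, 6551, 13102.
Check each in increasing order: 11380^1 ≡ 11380;  11380^2 ≡ 7451;  11380^6551 ≡ 13102;  11380^13102 ≡ 1.
Smallest exponent giving 1 is 13102.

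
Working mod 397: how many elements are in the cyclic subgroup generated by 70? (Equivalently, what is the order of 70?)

The order of 70 must divide p − 1 = 396 = 2^2 · 3^2 · 11.
Divisors: 1, 2, 3, 4, 6, 9, 11, 12, 18, 22, 33, 36, 44, 66, 99, 132, 198, 396.
Check each in increasing order: 70^1 ≡ 70;  70^2 ≡ 136;  70^3 ≡ 389;  70^4 ≡ 234;  70^6 ≡ 64;  70^9 ≡ 282;  70^11 ≡ 240;  70^12 ≡ 126;  70^18 ≡ 124;  70^22 ≡ 35;  70^33 ≡ 63;  70^36 ≡ 290;  70^44 ≡ 34;  70^66 ≡ 396;  70^99 ≡ 334;  70^132 ≡ 1.
Smallest exponent giving 1 is 132.

132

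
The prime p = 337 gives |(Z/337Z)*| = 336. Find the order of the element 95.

The order of 95 must divide p − 1 = 336 = 2^4 · 3 · 7.
Divisors: 1, 2, 3, 4, 6, 7, 8, 12, 14, 16, 21, 24, 28, 42, 48, 56, 84, 112, 168, 336.
Check each in increasing order: 95^1 ≡ 95;  95^2 ≡ 263;  95^3 ≡ 47;  95^4 ≡ 84;  95^6 ≡ 187;  95^7 ≡ 241;  95^8 ≡ 316;  95^12 ≡ 258;  95^14 ≡ 117;  95^16 ≡ 104;  95^21 ≡ 226;  95^24 ≡ 175;  95^28 ≡ 209;  95^42 ≡ 189;  95^48 ≡ 295;  95^56 ≡ 208;  95^84 ≡ 336;  95^112 ≡ 128;  95^168 ≡ 1.
Smallest exponent giving 1 is 168.

168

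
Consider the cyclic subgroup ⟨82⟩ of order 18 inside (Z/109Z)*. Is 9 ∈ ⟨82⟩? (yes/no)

⟨82⟩ has order 18; its elements mod 109 are {1, 4, 16, 27, 34, 38, 43, 45, 46, 63, 64, 66, 71, 75, 82, 93, 105, 108}.
9 is not in this set.

no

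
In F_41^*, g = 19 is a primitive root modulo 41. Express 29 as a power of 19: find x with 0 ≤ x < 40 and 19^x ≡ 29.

23

Successive powers of 19 modulo 41:
  19^0=1  19^1=19  19^2=33  19^3=12  19^4=23  19^5=27
  19^6=21  19^7=30  19^8=37  19^9=6  19^10=32  19^11=34
  19^12=31  19^13=15  19^14=39  19^15=3  19^16=16  19^17=17
  19^18=36  19^19=28  19^20=40  19^21=22  19^22=8  19^23=29
So 19^23 ≡ 29 (mod 41), giving x = 23.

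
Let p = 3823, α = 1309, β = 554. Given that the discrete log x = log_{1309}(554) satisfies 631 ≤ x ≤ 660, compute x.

636

Compute 1309^631 mod 3823 = 1836, then multiply by 1309 repeatedly:
  1309^631=1836  1309^632=2480  1309^633=593  1309^634=168  1309^635=2001
  1309^636=554
Found 554 at exponent 636.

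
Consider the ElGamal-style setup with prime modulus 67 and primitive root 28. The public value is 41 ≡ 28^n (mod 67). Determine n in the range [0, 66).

Baby-step giant-step with m = ceil(sqrt(66)) = 9.
Baby table (28^j mod 67 for j=0..8):
  0:1  1:28  2:47  3:43  4:65  5:11  6:40  7:48
  8:4
Giant step factor: 28^(-9) ≡ 3 (mod 67).
Scan 41·3^i mod 67 for i = 0, 1, …:
  i=0: 41   i=1: 56   i=2: 34   i=3: 35
  i=4: 38   i=5: 47
Match at i=5, j=2: n = 5·9 + 2 = 47.

47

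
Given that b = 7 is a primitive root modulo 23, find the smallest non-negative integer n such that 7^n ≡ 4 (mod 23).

6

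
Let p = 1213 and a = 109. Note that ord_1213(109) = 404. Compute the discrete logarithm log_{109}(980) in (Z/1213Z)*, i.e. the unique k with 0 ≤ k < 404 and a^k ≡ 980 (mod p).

Baby-step giant-step with m = ceil(sqrt(404)) = 21.
Baby table (109^j mod 1213 for j=0..20):
  0:1  1:109  2:964  3:758  4:138  5:486  6:815  7:286
  8:849  9:353  10:874  11:652  12:714  13:194  14:525  15:214
  16:279  17:86  18:883  19:420  20:899
Giant step factor: 109^(-21) ≡ 125 (mod 1213).
Scan 980·125^i mod 1213 for i = 0, 1, …:
  i=0: 980   i=1: 1200   i=2: 801   i=3: 659
  i=4: 1104   i=5: 931   i=6: 1140   i=7: 579
  i=8: 808   i=9: 321   i=10: 96   i=11: 1083
  i=12: 732   i=13: 525
Match at i=13, j=14: k = 13·21 + 14 = 287.

287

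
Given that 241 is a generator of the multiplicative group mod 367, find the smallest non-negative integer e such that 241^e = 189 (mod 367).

Baby-step giant-step with m = ceil(sqrt(366)) = 20.
Baby table (241^j mod 367 for j=0..19):
  0:1  1:241  2:95  3:141  4:217  5:183  6:63  7:136
  8:113  9:75  10:92  11:152  12:299  13:127  14:146  15:321
  16:291  17:34  18:120  19:294
Giant step factor: 241^(-20) ≡ 16 (mod 367).
Scan 189·16^i mod 367 for i = 0, 1, …:
  i=0: 189   i=1: 88   i=2: 307   i=3: 141
Match at i=3, j=3: e = 3·20 + 3 = 63.

63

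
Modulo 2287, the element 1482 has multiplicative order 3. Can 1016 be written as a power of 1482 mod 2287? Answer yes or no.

no

1016 ∈ ⟨1482⟩ iff 1016^3 ≡ 1 (mod 2287), since |⟨1482⟩| = 3.
1016^3 mod 2287 = 1923.
Since 1923 ≠ 1, 1016 does not lie in the subgroup.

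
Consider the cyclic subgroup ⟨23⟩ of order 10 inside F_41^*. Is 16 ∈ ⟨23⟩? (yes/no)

16 ∈ ⟨23⟩ iff 16^10 ≡ 1 (mod 41), since |⟨23⟩| = 10.
16^10 mod 41 = 1.
Since 1 = 1, 16 lies in the subgroup.

yes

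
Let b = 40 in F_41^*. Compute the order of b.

2

The order of 40 must divide p − 1 = 40 = 2^3 · 5.
Divisors: 1, 2, 4, 5, 8, 10, 20, 40.
Check each in increasing order: 40^1 ≡ 40;  40^2 ≡ 1.
Smallest exponent giving 1 is 2.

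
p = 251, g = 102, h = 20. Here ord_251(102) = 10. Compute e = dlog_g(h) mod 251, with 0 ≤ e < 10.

8

Successive powers of 102 modulo 251:
  102^0=1  102^1=102  102^2=113  102^3=231  102^4=219  102^5=250
  102^6=149  102^7=138  102^8=20
So 102^8 ≡ 20 (mod 251), giving e = 8.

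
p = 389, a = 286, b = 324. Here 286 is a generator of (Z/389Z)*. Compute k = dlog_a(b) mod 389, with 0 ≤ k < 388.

134

Baby-step giant-step with m = ceil(sqrt(388)) = 20.
Baby table (286^j mod 389 for j=0..19):
  0:1  1:286  2:106  3:363  4:344  5:356  6:287  7:3
  8:80  9:318  10:311  11:254  12:290  13:83  14:9  15:240
  16:176  17:155  18:373  19:92
Giant step factor: 286^(-20) ≡ 25 (mod 389).
Scan 324·25^i mod 389 for i = 0, 1, …:
  i=0: 324   i=1: 320   i=2: 220   i=3: 54
  i=4: 183   i=5: 296   i=6: 9
Match at i=6, j=14: k = 6·20 + 14 = 134.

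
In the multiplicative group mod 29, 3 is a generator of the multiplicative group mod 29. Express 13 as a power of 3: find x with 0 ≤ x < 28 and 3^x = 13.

26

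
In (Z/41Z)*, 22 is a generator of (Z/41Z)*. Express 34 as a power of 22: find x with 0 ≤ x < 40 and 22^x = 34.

31

Successive powers of 22 modulo 41:
  22^0=1  22^1=22  22^2=33  22^3=29  22^4=23  22^5=14
  22^6=21  22^7=11  22^8=37  22^9=35  22^10=32  22^11=7
  22^12=31  22^13=26  22^14=39  22^15=38  22^16=16  22^17=24
  22^18=36  22^19=13  22^20=40  22^21=19  22^22=8  22^23=12
  22^24=18  22^25=27  22^26=20  22^27=30  22^28=4  22^29=6
  22^30=9  22^31=34
So 22^31 ≡ 34 (mod 41), giving x = 31.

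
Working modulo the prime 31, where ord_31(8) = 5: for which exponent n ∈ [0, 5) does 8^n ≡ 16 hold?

3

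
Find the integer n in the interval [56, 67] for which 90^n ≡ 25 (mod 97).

62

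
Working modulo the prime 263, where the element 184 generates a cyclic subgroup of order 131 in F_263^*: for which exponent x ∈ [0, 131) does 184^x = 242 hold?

83

Baby-step giant-step with m = ceil(sqrt(131)) = 12.
Baby table (184^j mod 263 for j=0..11):
  0:1  1:184  2:192  3:86  4:44  5:206  6:32  7:102
  8:95  9:122  10:93  11:17
Giant step factor: 184^(-12) ≡ 216 (mod 263).
Scan 242·216^i mod 263 for i = 0, 1, …:
  i=0: 242   i=1: 198   i=2: 162   i=3: 13
  i=4: 178   i=5: 50   i=6: 17
Match at i=6, j=11: x = 6·12 + 11 = 83.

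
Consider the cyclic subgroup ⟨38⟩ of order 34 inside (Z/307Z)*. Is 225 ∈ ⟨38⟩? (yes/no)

no

225 ∈ ⟨38⟩ iff 225^34 ≡ 1 (mod 307), since |⟨38⟩| = 34.
225^34 mod 307 = 93.
Since 93 ≠ 1, 225 does not lie in the subgroup.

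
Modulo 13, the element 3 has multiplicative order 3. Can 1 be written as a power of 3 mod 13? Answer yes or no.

yes

⟨3⟩ has order 3; its elements mod 13 are {1, 3, 9}.
1 is in this set.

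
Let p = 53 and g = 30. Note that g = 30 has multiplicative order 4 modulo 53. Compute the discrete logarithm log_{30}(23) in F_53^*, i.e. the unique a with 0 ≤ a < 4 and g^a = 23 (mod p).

3

Successive powers of 30 modulo 53:
  30^0=1  30^1=30  30^2=52  30^3=23
So 30^3 ≡ 23 (mod 53), giving a = 3.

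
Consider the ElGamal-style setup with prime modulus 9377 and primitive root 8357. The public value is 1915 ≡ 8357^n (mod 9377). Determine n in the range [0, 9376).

7039

Baby-step giant-step with m = ceil(sqrt(9376)) = 97.
Baby table (8357^j mod 9377 for j=0..96):
  0:1  1:8357  2:8930  3:5844  4:2892  5:3915  6:1302  7:3494
  8:8757  9:4141  10:5207  11:5619  12:7344  13:1343  14:8559  15:9184
  16:9320  17:1878  18:6725  19:4464  20:3942  21:1893  22:802  23:7136
  24:7209  25:7765  26:3265  27:7912  28:3357  29:7842  30:9118  31:1624
  32:3249  33:5478  34:1132  35:8108  36:354  37:4623  38:1171  39:5836
  40:1675  41:7491  42:1435  43:8489  44:5568  45:3102  46:5386  47:1202
  48:2347  49:6572  50:1115  51:6694  52:7953  53:8422  54:8269  55:4920
  56:7672  57:4355  58:2598  59:3731  60:1442  61:1349  62:2439  63:6502
  64:6876  65:476  66:2084  67:2899  68:6152  69:7550  70:6894  71:870
  72:3415  73:4944  74:1946  75:3004  76:2199  77:7500  78:1632  79:4466
  80:1902  81:999  82:3113  83:3543  84:5662  85:992  86:876  87:6672
  88:2262  89:8879  90:1602  91:6935  92:5935  93:3842  94:746  95:7994
  96:4110
Giant step factor: 8357^(-97) ≡ 4778 (mod 9377).
Scan 1915·4778^i mod 9377 for i = 0, 1, …:
  i=0: 1915   i=1: 7295   i=2: 1201   i=3: 9031
  i=4: 6541   i=5: 8734   i=6: 3402   i=7: 4415
  i=8: 5997   i=9: 6931     …   i=71: 6446
  i=72: 4920
Match at i=72, j=55: n = 72·97 + 55 = 7039.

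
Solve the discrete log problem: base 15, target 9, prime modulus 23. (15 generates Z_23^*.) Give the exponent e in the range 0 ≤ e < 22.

20

Successive powers of 15 modulo 23:
  15^0=1  15^1=15  15^2=18  15^3=17  15^4=2  15^5=7
  15^6=13  15^7=11  15^8=4  15^9=14  15^10=3  15^11=22
  15^12=8  15^13=5  15^14=6  15^15=21  15^16=16  15^17=10
  15^18=12  15^19=19  15^20=9
So 15^20 ≡ 9 (mod 23), giving e = 20.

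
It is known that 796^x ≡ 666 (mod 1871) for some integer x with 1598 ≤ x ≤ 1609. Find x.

Compute 796^1598 mod 1871 = 1586, then multiply by 796 repeatedly:
  796^1598=1586  796^1599=1402  796^1600=876  796^1601=1284  796^1602=498
  796^1603=1627  796^1604=360  796^1605=297  796^1606=666
Found 666 at exponent 1606.

1606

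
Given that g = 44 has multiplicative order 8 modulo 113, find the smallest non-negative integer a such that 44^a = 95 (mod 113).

3

Successive powers of 44 modulo 113:
  44^0=1  44^1=44  44^2=15  44^3=95
So 44^3 ≡ 95 (mod 113), giving a = 3.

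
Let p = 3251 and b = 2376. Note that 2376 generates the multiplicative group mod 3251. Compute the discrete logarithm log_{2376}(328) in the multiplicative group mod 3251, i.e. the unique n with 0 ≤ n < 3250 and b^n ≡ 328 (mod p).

Baby-step giant-step with m = ceil(sqrt(3250)) = 58.
Baby table (2376^j mod 3251 for j=0..57):
  0:1  1:2376  2:1640  3:1942  4:1023  5:2151  6:204  7:305
  8:2958  9:2797  10:628  11:3170  12:2604  13:451  14:1997  15:1663
  16:1323  17:2982  18:1303  19:976  20:1013  21:1148  22:59  23:391
  24:2481  25:793  26:1839  27:120  28:2283  29:1740  30:2219  31:2473
  32:1291  33:1723  34:839  35:601  36:787  37:587  38:33  39:384
  40:2104  41:2317  42:1249  43:2712  44:230  45:312  46:84  47:1273
  48:1218  49:578  50:1406  51:1879  52:881  53:2863  54:1396  55:876
  56:736  57:2949
Giant step factor: 2376^(-58) ≡ 2073 (mod 3251).
Scan 328·2073^i mod 3251 for i = 0, 1, …:
  i=0: 328   i=1: 485   i=2: 846   i=3: 1469
  i=4: 2301   i=5: 756   i=6: 206   i=7: 1157
  i=8: 2474   i=9: 1775     …   i=18: 140
  i=19: 881
Match at i=19, j=52: n = 19·58 + 52 = 1154.

1154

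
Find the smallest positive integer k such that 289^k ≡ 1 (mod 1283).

The order of 289 must divide p − 1 = 1282 = 2 · 641.
Divisors: 1, 2, 641, 1282.
Check each in increasing order: 289^1 ≡ 289;  289^2 ≡ 126;  289^641 ≡ 1.
Smallest exponent giving 1 is 641.

641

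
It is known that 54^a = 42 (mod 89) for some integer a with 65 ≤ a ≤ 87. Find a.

Compute 54^65 mod 89 = 27, then multiply by 54 repeatedly:
  54^65=27  54^66=34  54^67=56  54^68=87  54^69=70
  54^70=42
Found 42 at exponent 70.

70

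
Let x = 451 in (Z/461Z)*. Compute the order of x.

460

The order of 451 must divide p − 1 = 460 = 2^2 · 5 · 23.
Divisors: 1, 2, 4, 5, 10, 20, 23, 46, 92, 115, 230, 460.
Check each in increasing order: 451^1 ≡ 451;  451^2 ≡ 100;  451^4 ≡ 319;  451^5 ≡ 37;  451^10 ≡ 447;  451^20 ≡ 196;  451^23 ≡ 386;  451^46 ≡ 93;  451^92 ≡ 351;  451^115 ≡ 413;  451^230 ≡ 460;  451^460 ≡ 1.
Smallest exponent giving 1 is 460.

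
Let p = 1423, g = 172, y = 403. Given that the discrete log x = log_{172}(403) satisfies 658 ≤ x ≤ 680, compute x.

666

Compute 172^658 mod 1423 = 1352, then multiply by 172 repeatedly:
  172^658=1352  172^659=595  172^660=1307  172^661=1393  172^662=532
  172^663=432  172^664=308  172^665=325  172^666=403
Found 403 at exponent 666.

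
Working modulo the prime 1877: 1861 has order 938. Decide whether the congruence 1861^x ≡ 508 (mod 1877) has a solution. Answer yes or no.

508 ∈ ⟨1861⟩ iff 508^938 ≡ 1 (mod 1877), since |⟨1861⟩| = 938.
508^938 mod 1877 = 1.
Since 1 = 1, 508 lies in the subgroup.

yes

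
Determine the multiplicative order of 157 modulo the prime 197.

The order of 157 must divide p − 1 = 196 = 2^2 · 7^2.
Divisors: 1, 2, 4, 7, 14, 28, 49, 98, 196.
Check each in increasing order: 157^1 ≡ 157;  157^2 ≡ 24;  157^4 ≡ 182;  157^7 ≡ 19;  157^14 ≡ 164;  157^28 ≡ 104;  157^49 ≡ 196;  157^98 ≡ 1.
Smallest exponent giving 1 is 98.

98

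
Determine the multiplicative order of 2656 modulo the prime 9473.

1184

The order of 2656 must divide p − 1 = 9472 = 2^8 · 37.
Divisors: 1, 2, 4, 8, 16, 32, 37, 64, 74, 128, 148, 256, 296, 592, 1184, 2368, 4736, 9472.
Check each in increasing order: 2656^1 ≡ 2656;  2656^2 ≡ 6424;  2656^4 ≡ 3388;  2656^8 ≡ 6741;  2656^16 ≡ 8573;  2656^32 ≡ 4795;  2656^37 ≡ 8751;  2656^64 ≡ 1054;  2656^74 ≡ 269;  2656^128 ≡ 2575;  2656^148 ≡ 6050;  2656^256 ≡ 8998;  2656^296 ≡ 8301;  2656^592 ≡ 9472;  2656^1184 ≡ 1.
Smallest exponent giving 1 is 1184.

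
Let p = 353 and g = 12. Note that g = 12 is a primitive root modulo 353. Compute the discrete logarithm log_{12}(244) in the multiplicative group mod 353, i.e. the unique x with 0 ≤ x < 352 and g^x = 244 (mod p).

Baby-step giant-step with m = ceil(sqrt(352)) = 19.
Baby table (12^j mod 353 for j=0..18):
  0:1  1:12  2:144  3:316  4:262  5:320  6:310  7:190
  8:162  9:179  10:30  11:7  12:84  13:302  14:94  15:69
  16:122  17:52  18:271
Giant step factor: 12^(-19) ≡ 273 (mod 353).
Scan 244·273^i mod 353 for i = 0, 1, …:
  i=0: 244   i=1: 248   i=2: 281   i=3: 112
  i=4: 218   i=5: 210   i=6: 144
Match at i=6, j=2: x = 6·19 + 2 = 116.

116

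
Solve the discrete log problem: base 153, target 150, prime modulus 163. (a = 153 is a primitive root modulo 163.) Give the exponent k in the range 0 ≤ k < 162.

150

Baby-step giant-step with m = ceil(sqrt(162)) = 13.
Baby table (153^j mod 163 for j=0..12):
  0:1  1:153  2:100  3:141  4:57  5:82  6:158  7:50
  8:152  9:110  10:41  11:79  12:25
Giant step factor: 153^(-13) ≡ 148 (mod 163).
Scan 150·148^i mod 163 for i = 0, 1, …:
  i=0: 150   i=1: 32   i=2: 9   i=3: 28
  i=4: 69   i=5: 106   i=6: 40   i=7: 52
  i=8: 35   i=9: 127   i=10: 51   i=11: 50
Match at i=11, j=7: k = 11·13 + 7 = 150.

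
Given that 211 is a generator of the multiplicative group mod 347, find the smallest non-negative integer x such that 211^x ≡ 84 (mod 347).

247

Baby-step giant-step with m = ceil(sqrt(346)) = 19.
Baby table (211^j mod 347 for j=0..18):
  0:1  1:211  2:105  3:294  4:268  5:334  6:33  7:23
  8:342  9:333  10:169  11:265  12:48  13:65  14:182  15:232
  16:25  17:70  18:196
Giant step factor: 211^(-19) ≡ 336 (mod 347).
Scan 84·336^i mod 347 for i = 0, 1, …:
  i=0: 84   i=1: 117   i=2: 101   i=3: 277
  i=4: 76   i=5: 205   i=6: 174   i=7: 168
  i=8: 234   i=9: 202   i=10: 207   i=11: 152
  i=12: 63   i=13: 1
Match at i=13, j=0: x = 13·19 + 0 = 247.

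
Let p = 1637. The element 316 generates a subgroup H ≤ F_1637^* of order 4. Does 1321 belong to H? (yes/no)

yes

⟨316⟩ has order 4; its elements mod 1637 are {1, 316, 1321, 1636}.
1321 is in this set.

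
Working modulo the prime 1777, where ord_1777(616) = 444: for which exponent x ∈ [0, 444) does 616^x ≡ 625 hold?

233

Baby-step giant-step with m = ceil(sqrt(444)) = 22.
Baby table (616^j mod 1777 for j=0..21):
  0:1  1:616  2:955  3:93  4:424  5:1742  6:1541  7:338
  8:299  9:1153  10:1225  11:1152  12:609  13:197  14:516  15:1550
  16:551  17:9  18:213  19:1487  20:837  21:262
Giant step factor: 616^(-22) ≡ 1258 (mod 1777).
Scan 625·1258^i mod 1777 for i = 0, 1, …:
  i=0: 625   i=1: 816   i=2: 1199   i=3: 1446
  i=4: 1197   i=5: 707   i=6: 906   i=7: 691
  i=8: 325   i=9: 140   i=10: 197
Match at i=10, j=13: x = 10·22 + 13 = 233.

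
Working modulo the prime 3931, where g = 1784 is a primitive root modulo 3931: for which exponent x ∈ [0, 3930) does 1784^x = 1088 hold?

2940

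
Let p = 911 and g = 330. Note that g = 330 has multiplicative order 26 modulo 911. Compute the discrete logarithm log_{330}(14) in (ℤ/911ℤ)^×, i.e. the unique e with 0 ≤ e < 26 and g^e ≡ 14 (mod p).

19

Successive powers of 330 modulo 911:
  330^0=1  330^1=330  330^2=491  330^3=783  330^4=577  330^5=11
  330^6=897  330^7=846  330^8=414  330^9=881  330^10=121  330^11=757
  330^12=196  330^13=910  330^14=581  330^15=420  330^16=128  330^17=334
  330^18=900  330^19=14
So 330^19 ≡ 14 (mod 911), giving e = 19.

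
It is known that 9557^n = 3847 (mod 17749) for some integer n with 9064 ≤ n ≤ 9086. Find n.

Compute 9557^9064 mod 17749 = 6049, then multiply by 9557 repeatedly:
  9557^9064=6049  9557^9065=1800  9557^9066=3819  9557^9067=6239  9557^9068=7232
  9557^9069=1618  9557^9070=3847
Found 3847 at exponent 9070.

9070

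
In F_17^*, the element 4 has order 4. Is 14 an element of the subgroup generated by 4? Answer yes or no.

no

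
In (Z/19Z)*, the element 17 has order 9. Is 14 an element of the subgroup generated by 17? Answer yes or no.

no

⟨17⟩ has order 9; its elements mod 19 are {1, 4, 5, 6, 7, 9, 11, 16, 17}.
14 is not in this set.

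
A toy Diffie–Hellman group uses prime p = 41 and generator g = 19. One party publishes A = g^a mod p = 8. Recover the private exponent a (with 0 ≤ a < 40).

22

Successive powers of 19 modulo 41:
  19^0=1  19^1=19  19^2=33  19^3=12  19^4=23  19^5=27
  19^6=21  19^7=30  19^8=37  19^9=6  19^10=32  19^11=34
  19^12=31  19^13=15  19^14=39  19^15=3  19^16=16  19^17=17
  19^18=36  19^19=28  19^20=40  19^21=22  19^22=8
So 19^22 ≡ 8 (mod 41), giving a = 22.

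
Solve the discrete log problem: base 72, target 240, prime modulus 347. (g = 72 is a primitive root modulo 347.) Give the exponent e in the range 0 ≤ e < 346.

51

Baby-step giant-step with m = ceil(sqrt(346)) = 19.
Baby table (72^j mod 347 for j=0..18):
  0:1  1:72  2:326  3:223  4:94  5:175  6:108  7:142
  8:161  9:141  10:89  11:162  12:213  13:68  14:38  15:307
  16:243  17:146  18:102
Giant step factor: 72^(-19) ≡ 207 (mod 347).
Scan 240·207^i mod 347 for i = 0, 1, …:
  i=0: 240   i=1: 59   i=2: 68
Match at i=2, j=13: e = 2·19 + 13 = 51.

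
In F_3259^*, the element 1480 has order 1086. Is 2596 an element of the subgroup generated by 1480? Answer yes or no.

no

2596 ∈ ⟨1480⟩ iff 2596^1086 ≡ 1 (mod 3259), since |⟨1480⟩| = 1086.
2596^1086 mod 3259 = 852.
Since 852 ≠ 1, 2596 does not lie in the subgroup.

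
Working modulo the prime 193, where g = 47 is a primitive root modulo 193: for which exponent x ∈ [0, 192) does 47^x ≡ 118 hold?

Baby-step giant-step with m = ceil(sqrt(192)) = 14.
Baby table (47^j mod 193 for j=0..13):
  0:1  1:47  2:86  3:182  4:62  5:19  6:121  7:90
  8:177  9:20  10:168  11:176  12:166  13:82
Giant step factor: 47^(-14) ≡ 32 (mod 193).
Scan 118·32^i mod 193 for i = 0, 1, …:
  i=0: 118   i=1: 109   i=2: 14   i=3: 62
Match at i=3, j=4: x = 3·14 + 4 = 46.

46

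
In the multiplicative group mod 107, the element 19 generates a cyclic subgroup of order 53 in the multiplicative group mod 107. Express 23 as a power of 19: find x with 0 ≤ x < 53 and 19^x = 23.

47

Baby-step giant-step with m = ceil(sqrt(53)) = 8.
Baby table (19^j mod 107 for j=0..7):
  0:1  1:19  2:40  3:11  4:102  5:12  6:14  7:52
Giant step factor: 19^(-8) ≡ 30 (mod 107).
Scan 23·30^i mod 107 for i = 0, 1, …:
  i=0: 23   i=1: 48   i=2: 49   i=3: 79
  i=4: 16   i=5: 52
Match at i=5, j=7: x = 5·8 + 7 = 47.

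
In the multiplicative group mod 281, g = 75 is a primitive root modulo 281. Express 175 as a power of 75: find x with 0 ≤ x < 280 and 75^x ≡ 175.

18

Successive powers of 75 modulo 281:
  75^0=1  75^1=75  75^2=5  75^3=94  75^4=25  75^5=189
  75^6=125  75^7=102  75^8=63  75^9=229  75^10=34  75^11=21
  75^12=170  75^13=105  75^14=7  75^15=244  75^16=35  75^17=96
  75^18=175
So 75^18 ≡ 175 (mod 281), giving x = 18.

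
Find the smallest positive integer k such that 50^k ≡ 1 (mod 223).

111

The order of 50 must divide p − 1 = 222 = 2 · 3 · 37.
Divisors: 1, 2, 3, 6, 37, 74, 111, 222.
Check each in increasing order: 50^1 ≡ 50;  50^2 ≡ 47;  50^3 ≡ 120;  50^6 ≡ 128;  50^37 ≡ 39;  50^74 ≡ 183;  50^111 ≡ 1.
Smallest exponent giving 1 is 111.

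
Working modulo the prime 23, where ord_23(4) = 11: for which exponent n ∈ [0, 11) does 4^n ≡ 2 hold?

6

Successive powers of 4 modulo 23:
  4^0=1  4^1=4  4^2=16  4^3=18  4^4=3  4^5=12
  4^6=2
So 4^6 ≡ 2 (mod 23), giving n = 6.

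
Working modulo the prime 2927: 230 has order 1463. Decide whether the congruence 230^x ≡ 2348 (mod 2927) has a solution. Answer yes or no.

2348 ∈ ⟨230⟩ iff 2348^1463 ≡ 1 (mod 2927), since |⟨230⟩| = 1463.
2348^1463 mod 2927 = 2926.
Since 2926 ≠ 1, 2348 does not lie in the subgroup.

no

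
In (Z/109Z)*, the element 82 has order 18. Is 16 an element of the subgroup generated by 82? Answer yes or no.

⟨82⟩ has order 18; its elements mod 109 are {1, 4, 16, 27, 34, 38, 43, 45, 46, 63, 64, 66, 71, 75, 82, 93, 105, 108}.
16 is in this set.

yes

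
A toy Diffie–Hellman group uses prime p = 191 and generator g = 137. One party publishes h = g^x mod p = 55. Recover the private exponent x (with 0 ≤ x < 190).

Baby-step giant-step with m = ceil(sqrt(190)) = 14.
Baby table (137^j mod 191 for j=0..13):
  0:1  1:137  2:51  3:111  4:118  5:122  6:97  7:110
  8:172  9:71  10:177  11:183  12:50  13:165
Giant step factor: 137^(-14) ≡ 134 (mod 191).
Scan 55·134^i mod 191 for i = 0, 1, …:
  i=0: 55   i=1: 112   i=2: 110
Match at i=2, j=7: x = 2·14 + 7 = 35.

35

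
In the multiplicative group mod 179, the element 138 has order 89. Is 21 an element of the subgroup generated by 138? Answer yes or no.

21 ∈ ⟨138⟩ iff 21^89 ≡ 1 (mod 179), since |⟨138⟩| = 89.
21^89 mod 179 = 178.
Since 178 ≠ 1, 21 does not lie in the subgroup.

no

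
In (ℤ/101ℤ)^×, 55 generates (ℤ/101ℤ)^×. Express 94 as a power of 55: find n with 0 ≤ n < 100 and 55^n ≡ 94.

7

Successive powers of 55 modulo 101:
  55^0=1  55^1=55  55^2=96  55^3=28  55^4=25  55^5=62
  55^6=77  55^7=94
So 55^7 ≡ 94 (mod 101), giving n = 7.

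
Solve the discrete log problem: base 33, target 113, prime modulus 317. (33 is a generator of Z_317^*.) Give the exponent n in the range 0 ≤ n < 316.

116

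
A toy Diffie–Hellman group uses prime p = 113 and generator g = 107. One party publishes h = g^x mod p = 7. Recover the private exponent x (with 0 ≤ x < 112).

Baby-step giant-step with m = ceil(sqrt(112)) = 11.
Baby table (107^j mod 113 for j=0..10):
  0:1  1:107  2:36  3:10  4:53  5:21  6:100  7:78
  8:97  9:96  10:102
Giant step factor: 107^(-11) ≡ 12 (mod 113).
Scan 7·12^i mod 113 for i = 0, 1, …:
  i=0: 7   i=1: 84   i=2: 104   i=3: 5
  i=4: 60   i=5: 42   i=6: 52   i=7: 59
  i=8: 30   i=9: 21
Match at i=9, j=5: x = 9·11 + 5 = 104.

104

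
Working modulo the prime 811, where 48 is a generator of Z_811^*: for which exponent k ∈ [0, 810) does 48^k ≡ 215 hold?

624

Baby-step giant-step with m = ceil(sqrt(810)) = 29.
Baby table (48^j mod 811 for j=0..28):
  0:1  1:48  2:682  3:296  4:421  5:744  6:28  7:533
  8:443  9:178  10:434  11:557  12:784  13:326  14:239  15:118
  16:798  17:187  18:55  19:207  20:204  21:60  22:447  23:370
  24:729  25:119  26:35  27:58  28:351
Giant step factor: 48^(-29) ≡ 616 (mod 811).
Scan 215·616^i mod 811 for i = 0, 1, …:
  i=0: 215   i=1: 247   i=2: 495   i=3: 795
  i=4: 687   i=5: 661   i=6: 54   i=7: 13
  i=8: 709   i=9: 426     …   i=20: 303
  i=21: 118
Match at i=21, j=15: k = 21·29 + 15 = 624.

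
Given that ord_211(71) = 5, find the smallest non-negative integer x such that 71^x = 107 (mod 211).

4

Successive powers of 71 modulo 211:
  71^0=1  71^1=71  71^2=188  71^3=55  71^4=107
So 71^4 ≡ 107 (mod 211), giving x = 4.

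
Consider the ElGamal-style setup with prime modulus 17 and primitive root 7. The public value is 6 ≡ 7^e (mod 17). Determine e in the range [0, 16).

13

Successive powers of 7 modulo 17:
  7^0=1  7^1=7  7^2=15  7^3=3  7^4=4  7^5=11
  7^6=9  7^7=12  7^8=16  7^9=10  7^10=2  7^11=14
  7^12=13  7^13=6
So 7^13 ≡ 6 (mod 17), giving e = 13.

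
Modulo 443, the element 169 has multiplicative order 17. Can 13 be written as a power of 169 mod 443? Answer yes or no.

⟨169⟩ has order 17; its elements mod 443 are {1, 13, 59, 67, 123, 169, 209, 225, 248, 267, 270, 324, 370, 380, 409, 425, 428}.
13 is in this set.

yes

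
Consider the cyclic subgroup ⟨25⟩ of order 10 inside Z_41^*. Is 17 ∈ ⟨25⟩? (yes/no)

no

17 ∈ ⟨25⟩ iff 17^10 ≡ 1 (mod 41), since |⟨25⟩| = 10.
17^10 mod 41 = 32.
Since 32 ≠ 1, 17 does not lie in the subgroup.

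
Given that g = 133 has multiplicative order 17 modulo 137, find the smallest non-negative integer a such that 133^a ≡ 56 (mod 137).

Successive powers of 133 modulo 137:
  133^0=1  133^1=133  133^2=16  133^3=73  133^4=119  133^5=72
  133^6=123  133^7=56
So 133^7 ≡ 56 (mod 137), giving a = 7.

7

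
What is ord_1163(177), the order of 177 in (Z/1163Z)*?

581

The order of 177 must divide p − 1 = 1162 = 2 · 7 · 83.
Divisors: 1, 2, 7, 14, 83, 166, 581, 1162.
Check each in increasing order: 177^1 ≡ 177;  177^2 ≡ 1091;  177^7 ≡ 482;  177^14 ≡ 887;  177^83 ≡ 285;  177^166 ≡ 978;  177^581 ≡ 1.
Smallest exponent giving 1 is 581.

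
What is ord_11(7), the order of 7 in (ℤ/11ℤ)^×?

10

The order of 7 must divide p − 1 = 10 = 2 · 5.
Divisors: 1, 2, 5, 10.
Check each in increasing order: 7^1 ≡ 7;  7^2 ≡ 5;  7^5 ≡ 10;  7^10 ≡ 1.
Smallest exponent giving 1 is 10.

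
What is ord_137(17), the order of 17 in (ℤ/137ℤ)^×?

The order of 17 must divide p − 1 = 136 = 2^3 · 17.
Divisors: 1, 2, 4, 8, 17, 34, 68, 136.
Check each in increasing order: 17^1 ≡ 17;  17^2 ≡ 15;  17^4 ≡ 88;  17^8 ≡ 72;  17^17 ≡ 37;  17^34 ≡ 136;  17^68 ≡ 1.
Smallest exponent giving 1 is 68.

68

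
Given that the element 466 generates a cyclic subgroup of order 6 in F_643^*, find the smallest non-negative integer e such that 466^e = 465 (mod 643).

Successive powers of 466 modulo 643:
  466^0=1  466^1=466  466^2=465
So 466^2 ≡ 465 (mod 643), giving e = 2.

2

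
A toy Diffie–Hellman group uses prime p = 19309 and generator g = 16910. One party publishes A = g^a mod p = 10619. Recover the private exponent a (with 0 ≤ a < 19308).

17968

Baby-step giant-step with m = ceil(sqrt(19308)) = 139.
Baby table (16910^j mod 19309 for j=0..138):
  0:1  1:16910  2:1119  3:18779  4:16385  5:5509  6:10574  7:5000
  8:15198  9:14699  10:14642  11:16222  12:10366  13:1958  14:14154  15:9085
  16:4946  17:9581  18:12200  19:4644  20:337  21:2515  22:10232  23:14480
  24:18680  25:2869  26:10582  27:5117  28:4841  29:10459  30:10559  31:2367
  32:17722  33:3340  34:575  35:10823  36:6228  37:4194  38:17892  39:999
  40:17024  41:17268  42:11182  43:13892  44:426  45:1403  46:13278  47:5928
  48:9461  49:10445  50:5527  51:6010  52:5833  53:5658  54:685  55:17259
  56:13464  57:3821  58:5196  59:8410  60:2315  61:7307  62:3079  63:8826
  64:8399  65:9395  66:14307  67:8909  68:2372  69:5727  70:8935  71:17234
  72:15512  73:14464  74:18446  75:4274  76:19062  77:13283  78:13242  79:15056
  80:7795  81:10216  82:14246  83:776  84:11349  85:18748  86:13518  87:9438
  88:7695  89:18408  90:18200  91:15158  92:14114  93:8500  94:18113  95:11472
  96:13306  97:15992  98:2175  99:14914  100:891  101:5790  102:12270  103:10495
  104:1431  105:4033  106:17951  107:13930  108:5809  109:5307  110:12447  111:10670
  112:6404  113:6768  114:2437  115:4264  116:4434  117:2093  118:18542  119:5678
  120:10632  121:1021  122:2864  123:3268  124:18831  125:7491  126:5770  127:2323
  128:7424  129:12031  130:4586  131:4316  132:14849  133:2354  134:10291  135:8102
  136:7465  137:10217  138:11847
Giant step factor: 16910^(-139) ≡ 11779 (mod 19309).
Scan 10619·11779^i mod 19309 for i = 0, 1, …:
  i=0: 10619   i=1: 16808   i=2: 6255   i=3: 13810
  i=4: 8974   i=5: 7280   i=6: 19160   i=7: 2048
  i=8: 6451   i=9: 5414     …   i=128: 11631
  i=129: 4194
Match at i=129, j=37: a = 129·139 + 37 = 17968.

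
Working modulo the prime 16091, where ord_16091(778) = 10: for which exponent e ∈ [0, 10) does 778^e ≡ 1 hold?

Successive powers of 778 modulo 16091:
  778^0=1
So 778^0 ≡ 1 (mod 16091), giving e = 0.

0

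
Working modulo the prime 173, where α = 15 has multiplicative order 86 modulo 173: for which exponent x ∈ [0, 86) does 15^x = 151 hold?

59

Baby-step giant-step with m = ceil(sqrt(86)) = 10.
Baby table (15^j mod 173 for j=0..9):
  0:1  1:15  2:52  3:88  4:109  5:78  6:132  7:77
  8:117  9:25
Giant step factor: 15^(-10) ≡ 6 (mod 173).
Scan 151·6^i mod 173 for i = 0, 1, …:
  i=0: 151   i=1: 41   i=2: 73   i=3: 92
  i=4: 33   i=5: 25
Match at i=5, j=9: x = 5·10 + 9 = 59.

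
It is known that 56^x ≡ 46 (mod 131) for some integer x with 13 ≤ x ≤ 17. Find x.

Compute 56^13 mod 131 = 73, then multiply by 56 repeatedly:
  56^13=73  56^14=27  56^15=71  56^16=46
Found 46 at exponent 16.

16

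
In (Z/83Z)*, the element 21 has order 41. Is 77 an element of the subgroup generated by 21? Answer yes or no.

yes

77 ∈ ⟨21⟩ iff 77^41 ≡ 1 (mod 83), since |⟨21⟩| = 41.
77^41 mod 83 = 1.
Since 1 = 1, 77 lies in the subgroup.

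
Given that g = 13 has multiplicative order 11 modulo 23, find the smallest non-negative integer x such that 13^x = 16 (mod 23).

10

Successive powers of 13 modulo 23:
  13^0=1  13^1=13  13^2=8  13^3=12  13^4=18  13^5=4
  13^6=6  13^7=9  13^8=2  13^9=3  13^10=16
So 13^10 ≡ 16 (mod 23), giving x = 10.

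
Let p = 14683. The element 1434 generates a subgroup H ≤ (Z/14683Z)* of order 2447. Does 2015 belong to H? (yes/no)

2015 ∈ ⟨1434⟩ iff 2015^2447 ≡ 1 (mod 14683), since |⟨1434⟩| = 2447.
2015^2447 mod 14683 = 11385.
Since 11385 ≠ 1, 2015 does not lie in the subgroup.

no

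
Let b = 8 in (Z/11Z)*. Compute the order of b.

10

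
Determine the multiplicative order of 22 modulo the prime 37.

36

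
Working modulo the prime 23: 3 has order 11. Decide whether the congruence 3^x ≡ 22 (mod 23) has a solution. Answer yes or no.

no

⟨3⟩ has order 11; its elements mod 23 are {1, 2, 3, 4, 6, 8, 9, 12, 13, 16, 18}.
22 is not in this set.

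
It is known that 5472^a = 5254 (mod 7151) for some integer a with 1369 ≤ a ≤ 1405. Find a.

Compute 5472^1369 mod 7151 = 1347, then multiply by 5472 repeatedly:
  5472^1369=1347  5472^1370=5254
Found 5254 at exponent 1370.

1370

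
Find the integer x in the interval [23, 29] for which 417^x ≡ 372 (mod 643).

29

Compute 417^23 mod 643 = 79, then multiply by 417 repeatedly:
  417^23=79  417^24=150  417^25=179  417^26=55  417^27=430
  417^28=556  417^29=372
Found 372 at exponent 29.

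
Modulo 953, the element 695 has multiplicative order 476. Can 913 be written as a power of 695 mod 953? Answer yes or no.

913 ∈ ⟨695⟩ iff 913^476 ≡ 1 (mod 953), since |⟨695⟩| = 476.
913^476 mod 953 = 952.
Since 952 ≠ 1, 913 does not lie in the subgroup.

no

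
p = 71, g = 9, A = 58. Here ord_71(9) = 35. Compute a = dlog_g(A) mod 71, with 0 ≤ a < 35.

27

Successive powers of 9 modulo 71:
  9^0=1  9^1=9  9^2=10  9^3=19  9^4=29  9^5=48
  9^6=6  9^7=54  9^8=60  9^9=43  9^10=32  9^11=4
  9^12=36  9^13=40  9^14=5  9^15=45  9^16=50  9^17=24
  9^18=3  9^19=27  9^20=30  9^21=57  9^22=16  9^23=2
  9^24=18  9^25=20  9^26=38  9^27=58
So 9^27 ≡ 58 (mod 71), giving a = 27.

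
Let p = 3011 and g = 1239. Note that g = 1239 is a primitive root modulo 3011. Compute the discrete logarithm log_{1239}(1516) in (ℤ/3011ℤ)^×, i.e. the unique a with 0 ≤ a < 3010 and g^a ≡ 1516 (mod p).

2384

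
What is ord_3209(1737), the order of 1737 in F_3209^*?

802

The order of 1737 must divide p − 1 = 3208 = 2^3 · 401.
Divisors: 1, 2, 4, 8, 401, 802, 1604, 3208.
Check each in increasing order: 1737^1 ≡ 1737;  1737^2 ≡ 709;  1737^4 ≡ 2077;  1737^8 ≡ 1033;  1737^401 ≡ 3208;  1737^802 ≡ 1.
Smallest exponent giving 1 is 802.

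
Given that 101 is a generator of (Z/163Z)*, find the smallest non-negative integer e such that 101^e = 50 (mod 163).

115

Baby-step giant-step with m = ceil(sqrt(162)) = 13.
Baby table (101^j mod 163 for j=0..12):
  0:1  1:101  2:95  3:141  4:60  5:29  6:158  7:147
  8:14  9:110  10:26  11:18  12:25
Giant step factor: 101^(-13) ≡ 108 (mod 163).
Scan 50·108^i mod 163 for i = 0, 1, …:
  i=0: 50   i=1: 21   i=2: 149   i=3: 118
  i=4: 30   i=5: 143   i=6: 122   i=7: 136
  i=8: 18
Match at i=8, j=11: e = 8·13 + 11 = 115.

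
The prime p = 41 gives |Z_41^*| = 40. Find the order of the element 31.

10

The order of 31 must divide p − 1 = 40 = 2^3 · 5.
Divisors: 1, 2, 4, 5, 8, 10, 20, 40.
Check each in increasing order: 31^1 ≡ 31;  31^2 ≡ 18;  31^4 ≡ 37;  31^5 ≡ 40;  31^8 ≡ 16;  31^10 ≡ 1.
Smallest exponent giving 1 is 10.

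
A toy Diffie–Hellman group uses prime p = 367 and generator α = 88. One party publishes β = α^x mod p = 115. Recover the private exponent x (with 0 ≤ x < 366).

Baby-step giant-step with m = ceil(sqrt(366)) = 20.
Baby table (88^j mod 367 for j=0..19):
  0:1  1:88  2:37  3:320  4:268  5:96  6:7  7:249
  8:259  9:38  10:41  11:305  12:49  13:275  14:345  15:266
  16:287  17:300  18:343  19:90
Giant step factor: 88^(-20) ≡ 112 (mod 367).
Scan 115·112^i mod 367 for i = 0, 1, …:
  i=0: 115   i=1: 35   i=2: 250   i=3: 108
  i=4: 352   i=5: 155   i=6: 111   i=7: 321
  i=8: 353   i=9: 267   i=10: 177   i=11: 6
  i=12: 305
Match at i=12, j=11: x = 12·20 + 11 = 251.

251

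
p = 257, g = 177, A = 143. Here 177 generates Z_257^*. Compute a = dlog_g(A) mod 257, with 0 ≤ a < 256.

194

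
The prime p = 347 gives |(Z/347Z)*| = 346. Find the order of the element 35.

173

The order of 35 must divide p − 1 = 346 = 2 · 173.
Divisors: 1, 2, 173, 346.
Check each in increasing order: 35^1 ≡ 35;  35^2 ≡ 184;  35^173 ≡ 1.
Smallest exponent giving 1 is 173.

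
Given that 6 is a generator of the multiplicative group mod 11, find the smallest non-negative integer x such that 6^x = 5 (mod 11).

6

Successive powers of 6 modulo 11:
  6^0=1  6^1=6  6^2=3  6^3=7  6^4=9  6^5=10
  6^6=5
So 6^6 ≡ 5 (mod 11), giving x = 6.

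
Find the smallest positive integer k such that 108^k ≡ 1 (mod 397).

33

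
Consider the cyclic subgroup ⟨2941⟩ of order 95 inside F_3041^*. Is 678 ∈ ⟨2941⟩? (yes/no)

yes

678 ∈ ⟨2941⟩ iff 678^95 ≡ 1 (mod 3041), since |⟨2941⟩| = 95.
678^95 mod 3041 = 1.
Since 1 = 1, 678 lies in the subgroup.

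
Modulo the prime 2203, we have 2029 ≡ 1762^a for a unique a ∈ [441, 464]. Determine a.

445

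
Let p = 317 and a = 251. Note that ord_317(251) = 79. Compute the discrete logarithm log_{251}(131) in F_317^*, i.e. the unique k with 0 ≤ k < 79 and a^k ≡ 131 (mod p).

Baby-step giant-step with m = ceil(sqrt(79)) = 9.
Baby table (251^j mod 317 for j=0..8):
  0:1  1:251  2:235  3:23  4:67  5:16  6:212  7:273
  8:51
Giant step factor: 251^(-9) ≡ 131 (mod 317).
Scan 131·131^i mod 317 for i = 0, 1, …:
  i=0: 131   i=1: 43   i=2: 244   i=3: 264
  i=4: 31   i=5: 257   i=6: 65   i=7: 273
Match at i=7, j=7: k = 7·9 + 7 = 70.

70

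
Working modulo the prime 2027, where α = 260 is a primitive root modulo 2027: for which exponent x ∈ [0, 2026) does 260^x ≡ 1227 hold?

1898

Baby-step giant-step with m = ceil(sqrt(2026)) = 46.
Baby table (260^j mod 2027 for j=0..45):
  0:1  1:260  2:709  3:1910  4:2012  5:154  6:1527  7:1755
  8:225  9:1744  10:1419  11:26  12:679  13:191  14:1012  15:1637
  16:1977  17:1189  18:1036  19:1796  20:750  21:408  22:676  23:1438
  24:912  25:1988  26:2022  27:727  28:509  29:585  30:75  31:1257
  32:473  33:1360  34:902  35:1415  36:1013  37:1897  38:659  39:1072
  40:1021  41:1950  42:250  43:136  44:901  45:1155
Giant step factor: 260^(-46) ≡ 2007 (mod 2027).
Scan 1227·2007^i mod 2027 for i = 0, 1, …:
  i=0: 1227   i=1: 1811   i=2: 266   i=3: 761
  i=4: 996   i=5: 350   i=6: 1108   i=7: 137
  i=8: 1314   i=9: 71     …   i=40: 1689
  i=41: 679
Match at i=41, j=12: x = 41·46 + 12 = 1898.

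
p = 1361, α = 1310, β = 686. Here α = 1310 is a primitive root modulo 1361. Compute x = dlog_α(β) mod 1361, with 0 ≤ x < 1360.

Successive powers of 1310 modulo 1361:
  1310^0=1  1310^1=1310  1310^2=1240  1310^3=727  1310^4=1031  1310^5=498
  1310^6=461  1310^7=987  1310^8=20  1310^9=341  1310^10=302  1310^11=930
  1310^12=205  1310^13=433  1310^14=1054  1310^15=686
So 1310^15 ≡ 686 (mod 1361), giving x = 15.

15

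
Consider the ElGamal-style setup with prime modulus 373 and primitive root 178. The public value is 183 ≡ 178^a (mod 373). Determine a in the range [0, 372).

73

Baby-step giant-step with m = ceil(sqrt(372)) = 20.
Baby table (178^j mod 373 for j=0..19):
  0:1  1:178  2:352  3:365  4:68  5:168  6:64  7:202
  8:148  9:234  10:249  11:308  12:366  13:246  14:147  15:56
  16:270  17:316  18:298  19:78
Giant step factor: 178^(-20) ≡ 9 (mod 373).
Scan 183·9^i mod 373 for i = 0, 1, …:
  i=0: 183   i=1: 155   i=2: 276   i=3: 246
Match at i=3, j=13: a = 3·20 + 13 = 73.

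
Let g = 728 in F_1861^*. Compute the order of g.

The order of 728 must divide p − 1 = 1860 = 2^2 · 3 · 5 · 31.
Divisors: 1, 2, 3, 4, 5, 6, 10, 12, 15, 20, 30, 31, 60, 62, 93, 124, 155, 186, 310, 372, 465, 620, 930, 1860.
Check each in increasing order: 728^1 ≡ 728;  728^2 ≡ 1460;  728^3 ≡ 249;  728^4 ≡ 755;  728^5 ≡ 645;  728^6 ≡ 588;  728^10 ≡ 1022;  728^12 ≡ 1459;  728^15 ≡ 396;  728^20 ≡ 463;  728^30 ≡ 492;  728^31 ≡ 864;  728^60 ≡ 134;  728^62 ≡ 235;  728^93 ≡ 191;  728^124 ≡ 1256;  728^155 ≡ 221;  728^186 ≡ 1122;  728^310 ≡ 455;  728^372 ≡ 848;  728^465 ≡ 61;  728^620 ≡ 454;  728^930 ≡ 1860;  728^1860 ≡ 1.
Smallest exponent giving 1 is 1860.

1860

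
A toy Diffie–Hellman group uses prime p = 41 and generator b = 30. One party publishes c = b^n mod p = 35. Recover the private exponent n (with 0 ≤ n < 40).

27

Successive powers of 30 modulo 41:
  30^0=1  30^1=30  30^2=39  30^3=22  30^4=4  30^5=38
  30^6=33  30^7=6  30^8=16  30^9=29  30^10=9  30^11=24
  30^12=23  30^13=34  30^14=36  30^15=14  30^16=10  30^17=13
  30^18=21  30^19=15  30^20=40  30^21=11  30^22=2  30^23=19
  30^24=37  30^25=3  30^26=8  30^27=35
So 30^27 ≡ 35 (mod 41), giving n = 27.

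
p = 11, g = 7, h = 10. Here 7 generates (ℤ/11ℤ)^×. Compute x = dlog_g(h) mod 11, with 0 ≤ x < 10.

Successive powers of 7 modulo 11:
  7^0=1  7^1=7  7^2=5  7^3=2  7^4=3  7^5=10
So 7^5 ≡ 10 (mod 11), giving x = 5.

5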